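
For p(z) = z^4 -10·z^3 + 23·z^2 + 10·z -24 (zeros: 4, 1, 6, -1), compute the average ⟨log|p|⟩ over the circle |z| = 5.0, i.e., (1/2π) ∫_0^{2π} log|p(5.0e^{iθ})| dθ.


Zeros: -1, 1, 4, 6; r = 5.0.
Inside |z| < r: -1, 1, 4. Outside (|z| ≥ r): 6.
p(0) = -24, so log|p(0)| = log(24) = 3.1781.
Apply Jensen: I(r) = log|p(0)| + Σ_k log(r/|z_k|), summed over zeros inside |z| < r.
  log(r/|z_k|) for z_k = 4: log(5.0/4) = 0.2231
  log(r/|z_k|) for z_k = 1: log(5.0/1) = 1.6094
  log(r/|z_k|) for z_k = -1: log(5.0/1) = 1.6094
  Outside zeros (6) contribute nothing to the Jensen sum.
Sum over inside zeros: 3.4420.
I(r) = log|p(0)| + (inside sum) = 3.1781 + 3.4420 = 6.6201.
Note: since some zeros are outside |z| ≤ r, the simplified n·log(r) form does NOT apply — only the inside zeros contribute.

I(r) ≈ 6.6201.


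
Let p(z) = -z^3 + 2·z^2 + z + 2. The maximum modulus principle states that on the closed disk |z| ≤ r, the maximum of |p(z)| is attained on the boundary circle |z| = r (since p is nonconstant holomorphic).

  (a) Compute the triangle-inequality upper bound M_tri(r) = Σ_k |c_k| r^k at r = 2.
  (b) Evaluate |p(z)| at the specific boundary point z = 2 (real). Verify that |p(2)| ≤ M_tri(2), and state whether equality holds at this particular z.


Coefficients: c_0 = 2, c_1 = 1, c_2 = 2, c_3 = -1. Radius r = 2.
Part (a). Triangle bound: M_tri(r) = Σ_k |c_k| r^k
  = |2|·2^0 + |1|·2^1 + |2|·2^2 + |-1|·2^3
  = 2 + 2 + 8 + 8 = 20.
This bounds M(r) := max_{|z|=r} |p(z)| from above; equality holds iff all terms c_k z^k can be made to align in phase at a single z on |z|=r.
Part (b). At z = 2 (real, on the circle |z| = r):
  p(2) = (2)·2^0 + (1)·2^1 + (2)·2^2 + (-1)·2^3 = 4.
  |p(2)| = 4.
Check: |p(2)| = 4 ≤ 20 = M_tri(2). ✓ Equality does not hold at z = 2 (the coefficients have mixed signs, so the terms do not all align in phase there).

M_tri(2) = 20; |p(2)| = 4; equality at z=2: no.


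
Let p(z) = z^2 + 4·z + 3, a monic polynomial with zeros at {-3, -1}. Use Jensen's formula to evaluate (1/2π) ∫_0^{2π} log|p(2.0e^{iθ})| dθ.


Zeros: -3, -1; r = 2.0.
Inside |z| < r: -1. Outside (|z| ≥ r): -3.
p(0) = 3, so log|p(0)| = log(3) = 1.0986.
Apply Jensen: I(r) = log|p(0)| + Σ_k log(r/|z_k|), summed over zeros inside |z| < r.
  log(r/|z_k|) for z_k = -1: log(2.0/1) = 0.6931
  Outside zeros (-3) contribute nothing to the Jensen sum.
Sum over inside zeros: 0.6931.
I(r) = log|p(0)| + (inside sum) = 1.0986 + 0.6931 = 1.7918.
Note: since some zeros are outside |z| ≤ r, the simplified n·log(r) form does NOT apply — only the inside zeros contribute.

I(r) ≈ 1.7918.


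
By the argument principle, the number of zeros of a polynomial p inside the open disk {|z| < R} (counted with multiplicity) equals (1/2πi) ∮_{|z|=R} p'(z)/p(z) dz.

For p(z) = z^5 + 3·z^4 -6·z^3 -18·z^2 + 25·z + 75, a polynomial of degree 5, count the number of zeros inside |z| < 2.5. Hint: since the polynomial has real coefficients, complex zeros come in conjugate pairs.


The zeros of p are: (2 + 1i), (2 - 1i), -3, (-2 + 1i), (-2 - 1i).
Their magnitudes are: 2.236, 2.236, 3, 2.236, 2.236.
Zeros with |z| < R = 2.5: (2 + 1i), (2 - 1i), (-2 + 1i), (-2 - 1i).
Count = 4.
By the argument principle, (1/2πi) ∮_{|z|=R} p'(z)/p(z) dz equals exactly this count.

Number of zeros inside |z| < 2.5: 4.


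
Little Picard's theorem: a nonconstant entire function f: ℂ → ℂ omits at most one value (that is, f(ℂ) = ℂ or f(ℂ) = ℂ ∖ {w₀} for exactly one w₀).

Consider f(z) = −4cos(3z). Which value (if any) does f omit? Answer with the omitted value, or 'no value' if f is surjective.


Little Picard bounds the complement of f(ℂ) to at most one point.
cos is entire and surjective onto ℂ: for every w ∈ ℂ, cos(ζ) = w has a solution ζ ∈ ℂ (e.g., via the complex inverse arccos). With ζ = 3z this gives z = ζ/(3). Then -4·cos(3z) takes every value in -4·ℂ = ℂ, and adding 0 is a bijection of ℂ. So f is surjective and omits no value. (Note: only on the real line is cos bounded by [−1, 1].)

Omitted value: no value.


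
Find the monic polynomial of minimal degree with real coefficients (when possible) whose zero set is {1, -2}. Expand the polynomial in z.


The polynomial is p(z) = ∏_{α ∈ S} (z − α), where S = {1, -2}.
Expanding the product yields: p(z) = z^2 + z -2.
The resulting polynomial has degree 2 and real coefficients as required.

p(z) = z^2 + z -2.


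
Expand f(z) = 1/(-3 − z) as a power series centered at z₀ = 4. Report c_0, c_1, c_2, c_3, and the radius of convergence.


Let w = z − z₀, so z = z₀ + w.
Then -3 − z = -3 − (z₀ + w) = (-3 − z₀) − w = -7 − w.
f(z) = 1/(-7 − w) = (1/(-7)) · 1/(1 − w/(-7)) = Σ_{n≥0} w^n / (-7)^(n+1).
So c_n = 1/(-7)^(n+1):
  c_0 = 1/(-7)^1 = -1/7.
  c_1 = 1/(-7)^2 = 1/49.
  c_2 = 1/(-7)^3 = -1/343.
  c_3 = 1/(-7)^4 = 1/2401.
The series is valid for |w/d| < 1, i.e. |z − z₀| < |d|.
Radius of convergence: R = |-3 − z₀| = |-7| = 7 (distance from z₀ to the singularity z = -3).

c_0 = -1/7, c_1 = 1/49, c_2 = -1/343, c_3 = 1/2401; R = 7.


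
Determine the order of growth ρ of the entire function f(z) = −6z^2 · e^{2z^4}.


M(r) = max_{|z|=r} |-6|·|z|^2·|e^{2z^4}| = 6·r^2 · e^{2r^4} (the factors attain their maxima compatibly on |z|=r). Then log M(r) = log 6 + 2·log r + 2r^4, dominated by the last term, so log log M(r) ~ 4·log r. The polynomial factor -6z^2 contributes only a log r term and does not affect the order. ρ = 4.
Therefore ρ = 4.

Order ρ = 4.


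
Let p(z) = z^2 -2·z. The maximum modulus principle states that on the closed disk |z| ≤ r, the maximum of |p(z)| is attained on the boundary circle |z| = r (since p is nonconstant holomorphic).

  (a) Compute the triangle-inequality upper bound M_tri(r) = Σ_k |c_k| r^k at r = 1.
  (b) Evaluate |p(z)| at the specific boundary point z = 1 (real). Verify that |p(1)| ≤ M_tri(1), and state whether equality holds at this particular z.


Coefficients: c_0 = 0, c_1 = -2, c_2 = 1. Radius r = 1.
Part (a). Triangle bound: M_tri(r) = Σ_k |c_k| r^k
  = |0|·1^0 + |-2|·1^1 + |1|·1^2
  = 0 + 2 + 1 = 3.
This bounds M(r) := max_{|z|=r} |p(z)| from above; equality holds iff all terms c_k z^k can be made to align in phase at a single z on |z|=r.
Part (b). At z = 1 (real, on the circle |z| = r):
  p(1) = (0)·1^0 + (-2)·1^1 + (1)·1^2 = -1.
  |p(1)| = 1.
Check: |p(1)| = 1 ≤ 3 = M_tri(1). ✓ Equality does not hold at z = 1 (the coefficients have mixed signs, so the terms do not all align in phase there).

M_tri(1) = 3; |p(1)| = 1; equality at z=1: no.


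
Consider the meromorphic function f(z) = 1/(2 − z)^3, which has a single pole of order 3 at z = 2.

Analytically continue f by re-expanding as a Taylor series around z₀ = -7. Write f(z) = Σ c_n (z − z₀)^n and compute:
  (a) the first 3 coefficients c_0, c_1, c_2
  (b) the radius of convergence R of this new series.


Let w = z − z₀, so z = z₀ + w.
Then 2 − z = 2 − (z₀ + w) = (2 − z₀) − w = 9 − w.
f(z) = 1/(9 − w)^3 = (1/(9)^3) · (1 − w/(9))^{−3}.
By the binomial series (1−u)^{−3} = Σ_{n≥0} C(n+2, 2) u^n for |u|<1, with u = w/(9):
  c_n = C(n+2, 2) / (9)^(n+3).
  c_0 = 1/(9)^3 = 1/729.
  c_1 = 3/(9)^4 = 1/2187.
  c_2 = 6/(9)^5 = 2/19683.
The series is valid for |w/d| < 1, i.e. |z − z₀| < |d|.
Radius of convergence: R = |2 − z₀| = |9| = 9 (distance from z₀ to the singularity z = 2).

c_0 = 1/729, c_1 = 1/2187, c_2 = 2/19683; R = 9.


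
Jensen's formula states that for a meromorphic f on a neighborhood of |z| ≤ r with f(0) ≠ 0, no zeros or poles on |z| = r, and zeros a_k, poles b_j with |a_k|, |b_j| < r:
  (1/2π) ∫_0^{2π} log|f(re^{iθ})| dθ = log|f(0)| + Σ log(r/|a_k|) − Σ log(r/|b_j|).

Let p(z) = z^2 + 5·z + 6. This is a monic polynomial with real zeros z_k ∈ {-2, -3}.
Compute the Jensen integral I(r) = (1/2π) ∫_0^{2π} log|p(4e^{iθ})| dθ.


Zeros: -3, -2; r = 4.
Inside |z| < r: -3, -2. Outside (|z| ≥ r): ∅.
p(0) = 6, so log|p(0)| = log(6) = 1.7918.
Apply Jensen: I(r) = log|p(0)| + Σ_k log(r/|z_k|), summed over zeros inside |z| < r.
  log(r/|z_k|) for z_k = -2: log(4/2) = 0.6931
  log(r/|z_k|) for z_k = -3: log(4/3) = 0.2877
Sum over inside zeros: 0.9808.
I(r) = log|p(0)| + (inside sum) = 1.7918 + 0.9808 = 2.7726.
Closed form (all zeros inside, monic): I(r) = n·log(r) = 2·log(4) = 2.7726. ✓

I(r) ≈ 2.7726.


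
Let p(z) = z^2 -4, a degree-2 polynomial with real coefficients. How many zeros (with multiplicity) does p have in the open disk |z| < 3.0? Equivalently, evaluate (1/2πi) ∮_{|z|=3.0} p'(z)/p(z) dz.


The zeros of p are: -2, 2.
Their magnitudes are: 2, 2.
Zeros with |z| < R = 3.0: -2, 2.
Count = 2.
By the argument principle, (1/2πi) ∮_{|z|=R} p'(z)/p(z) dz equals exactly this count.

Number of zeros inside |z| < 3.0: 2.


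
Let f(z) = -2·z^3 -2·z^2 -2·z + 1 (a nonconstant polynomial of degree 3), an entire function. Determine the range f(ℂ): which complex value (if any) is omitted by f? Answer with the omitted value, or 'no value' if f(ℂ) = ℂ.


Little Picard bounds the complement of f(ℂ) to at most one point.
For every w ∈ ℂ, the equation p(z) − w = 0 is a nonconstant polynomial in z and hence has at least one root by the fundamental theorem of algebra. So p is surjective onto ℂ, omitting no value.

Omitted value: no value.


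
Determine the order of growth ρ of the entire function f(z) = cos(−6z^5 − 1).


Write cos(w) = (e^{iw} ± e^{−iw})/(2 or 2i), so |cos(w)| ≤ e^{|w|}. With w = −6z^5 − 1, |w| ≤ 6r^5 + 1 on |z|=r, giving M(r) ≤ e^{6r^5 + 1} and ρ ≤ 5. For the lower bound, choose z on |z|=r with -6z^5 purely imaginary of modulus 6r^5; then |cos(−6z^5 − 1)| grows like e^{6r^5}/2, so ρ ≥ 5. Hence ρ = 5.
Therefore ρ = 5.

Order ρ = 5.


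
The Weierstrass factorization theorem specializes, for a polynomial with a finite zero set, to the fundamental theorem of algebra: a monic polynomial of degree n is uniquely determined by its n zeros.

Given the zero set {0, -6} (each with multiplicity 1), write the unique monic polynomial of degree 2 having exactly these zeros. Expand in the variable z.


The polynomial is p(z) = ∏_{α ∈ S} (z − α), where S = {0, -6}.
Expanding the product yields: p(z) = z^2 + 6·z.
The resulting polynomial has degree 2 and real coefficients as required.

p(z) = z^2 + 6·z.


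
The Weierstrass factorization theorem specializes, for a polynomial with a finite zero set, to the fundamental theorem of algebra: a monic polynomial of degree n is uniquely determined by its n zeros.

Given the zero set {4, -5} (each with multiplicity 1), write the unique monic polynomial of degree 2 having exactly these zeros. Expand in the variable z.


The polynomial is p(z) = ∏_{α ∈ S} (z − α), where S = {4, -5}.
Expanding the product yields: p(z) = z^2 + z -20.
The resulting polynomial has degree 2 and real coefficients as required.

p(z) = z^2 + z -20.


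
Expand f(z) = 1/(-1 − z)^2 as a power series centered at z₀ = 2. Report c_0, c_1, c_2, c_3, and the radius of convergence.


Let w = z − z₀, so z = z₀ + w.
Then -1 − z = -1 − (z₀ + w) = (-1 − z₀) − w = -3 − w.
f(z) = 1/(-3 − w)^2 = (1/(-3)^2) · (1 − w/(-3))^{−2}.
By the binomial series (1−u)^{−2} = Σ_{n≥0} C(n+1, 1) u^n for |u|<1, with u = w/(-3):
  c_n = C(n+1, 1) / (-3)^(n+2).
  c_0 = 1/(-3)^2 = 1/9.
  c_1 = 2/(-3)^3 = -2/27.
  c_2 = 3/(-3)^4 = 1/27.
  c_3 = 4/(-3)^5 = -4/243.
The series is valid for |w/d| < 1, i.e. |z − z₀| < |d|.
Radius of convergence: R = |-1 − z₀| = |-3| = 3 (distance from z₀ to the singularity z = -1).

c_0 = 1/9, c_1 = -2/27, c_2 = 1/27, c_3 = -4/243; R = 3.


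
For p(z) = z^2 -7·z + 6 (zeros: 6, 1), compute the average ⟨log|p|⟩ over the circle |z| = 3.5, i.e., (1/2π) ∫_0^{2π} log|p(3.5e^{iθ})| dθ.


Zeros: 1, 6; r = 3.5.
Inside |z| < r: 1. Outside (|z| ≥ r): 6.
p(0) = 6, so log|p(0)| = log(6) = 1.7918.
Apply Jensen: I(r) = log|p(0)| + Σ_k log(r/|z_k|), summed over zeros inside |z| < r.
  log(r/|z_k|) for z_k = 1: log(3.5/1) = 1.2528
  Outside zeros (6) contribute nothing to the Jensen sum.
Sum over inside zeros: 1.2528.
I(r) = log|p(0)| + (inside sum) = 1.7918 + 1.2528 = 3.0445.
Note: since some zeros are outside |z| ≤ r, the simplified n·log(r) form does NOT apply — only the inside zeros contribute.

I(r) ≈ 3.0445.


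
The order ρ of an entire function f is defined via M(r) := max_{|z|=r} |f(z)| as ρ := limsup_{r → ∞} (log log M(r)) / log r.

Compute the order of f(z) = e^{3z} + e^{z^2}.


Each summand is entire of order 1 and 2 respectively (as in the single-exponential case). The order of a sum is at most the max of the orders, so ρ ≤ 2. For the lower bound: on |z|=r choose arg z so that 1z^2 is real positive; then |e^{1z^2}| = e^{1r^2} while |e^{3z}| ≤ e^{3r^1} = o(e^{1r^2}). So |f| ≥ e^{1r^2}(1 − o(1)) and ρ ≥ 2. Hence ρ = max(1, 2) = 2.
Therefore ρ = 2.

Order ρ = 2.


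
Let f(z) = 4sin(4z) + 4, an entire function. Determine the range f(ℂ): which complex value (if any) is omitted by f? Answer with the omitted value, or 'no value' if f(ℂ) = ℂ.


Little Picard bounds the complement of f(ℂ) to at most one point.
sin is entire and surjective onto ℂ: for every w ∈ ℂ, sin(ζ) = w has a solution ζ ∈ ℂ (e.g., via the complex inverse arcsin). With ζ = 4z this gives z = ζ/(4). Then 4·sin(4z) takes every value in 4·ℂ = ℂ, and adding 4 is a bijection of ℂ. So f is surjective and omits no value. (Note: only on the real line is sin bounded by [−1, 1].)

Omitted value: no value.


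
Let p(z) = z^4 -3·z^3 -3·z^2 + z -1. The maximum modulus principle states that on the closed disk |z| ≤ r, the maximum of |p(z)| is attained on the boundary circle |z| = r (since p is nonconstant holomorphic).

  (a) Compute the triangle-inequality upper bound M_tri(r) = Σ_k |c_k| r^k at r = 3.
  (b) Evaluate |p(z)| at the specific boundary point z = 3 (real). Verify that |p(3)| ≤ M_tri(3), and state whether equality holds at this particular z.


Coefficients: c_0 = -1, c_1 = 1, c_2 = -3, c_3 = -3, c_4 = 1. Radius r = 3.
Part (a). Triangle bound: M_tri(r) = Σ_k |c_k| r^k
  = |-1|·3^0 + |1|·3^1 + |-3|·3^2 + |-3|·3^3 + |1|·3^4
  = 1 + 3 + 27 + 81 + 81 = 193.
This bounds M(r) := max_{|z|=r} |p(z)| from above; equality holds iff all terms c_k z^k can be made to align in phase at a single z on |z|=r.
Part (b). At z = 3 (real, on the circle |z| = r):
  p(3) = (-1)·3^0 + (1)·3^1 + (-3)·3^2 + (-3)·3^3 + (1)·3^4 = -25.
  |p(3)| = 25.
Check: |p(3)| = 25 ≤ 193 = M_tri(3). ✓ Equality does not hold at z = 3 (the coefficients have mixed signs, so the terms do not all align in phase there).

M_tri(3) = 193; |p(3)| = 25; equality at z=3: no.


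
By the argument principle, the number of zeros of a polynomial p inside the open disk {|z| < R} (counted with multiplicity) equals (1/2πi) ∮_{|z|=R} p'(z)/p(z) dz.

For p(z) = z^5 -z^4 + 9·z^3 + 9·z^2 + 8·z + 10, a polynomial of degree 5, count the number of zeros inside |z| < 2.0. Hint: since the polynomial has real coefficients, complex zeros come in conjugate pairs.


The zeros of p are: (0 + 1i), (0 - 1i), -1, (1 + 3i), (1 - 3i).
Their magnitudes are: 1, 1, 1, 3.162, 3.162.
Zeros with |z| < R = 2.0: (0 + 1i), (0 - 1i), -1.
Count = 3.
By the argument principle, (1/2πi) ∮_{|z|=R} p'(z)/p(z) dz equals exactly this count.

Number of zeros inside |z| < 2.0: 3.


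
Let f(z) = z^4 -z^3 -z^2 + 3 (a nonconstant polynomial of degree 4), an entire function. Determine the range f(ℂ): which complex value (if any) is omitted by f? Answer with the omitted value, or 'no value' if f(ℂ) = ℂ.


Little Picard bounds the complement of f(ℂ) to at most one point.
For every w ∈ ℂ, the equation p(z) − w = 0 is a nonconstant polynomial in z and hence has at least one root by the fundamental theorem of algebra. So p is surjective onto ℂ, omitting no value.

Omitted value: no value.


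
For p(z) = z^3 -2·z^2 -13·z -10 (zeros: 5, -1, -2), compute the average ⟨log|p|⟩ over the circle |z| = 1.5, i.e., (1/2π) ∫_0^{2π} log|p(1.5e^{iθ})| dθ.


Zeros: -2, -1, 5; r = 1.5.
Inside |z| < r: -1. Outside (|z| ≥ r): -2, 5.
p(0) = -10, so log|p(0)| = log(10) = 2.3026.
Apply Jensen: I(r) = log|p(0)| + Σ_k log(r/|z_k|), summed over zeros inside |z| < r.
  log(r/|z_k|) for z_k = -1: log(1.5/1) = 0.4055
  Outside zeros (-2, 5) contribute nothing to the Jensen sum.
Sum over inside zeros: 0.4055.
I(r) = log|p(0)| + (inside sum) = 2.3026 + 0.4055 = 2.7081.
Note: since some zeros are outside |z| ≤ r, the simplified n·log(r) form does NOT apply — only the inside zeros contribute.

I(r) ≈ 2.7081.


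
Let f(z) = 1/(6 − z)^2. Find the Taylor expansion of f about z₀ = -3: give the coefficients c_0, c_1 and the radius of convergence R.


Let w = z − z₀, so z = z₀ + w.
Then 6 − z = 6 − (z₀ + w) = (6 − z₀) − w = 9 − w.
f(z) = 1/(9 − w)^2 = (1/(9)^2) · (1 − w/(9))^{−2}.
By the binomial series (1−u)^{−2} = Σ_{n≥0} C(n+1, 1) u^n for |u|<1, with u = w/(9):
  c_n = C(n+1, 1) / (9)^(n+2).
  c_0 = 1/(9)^2 = 1/81.
  c_1 = 2/(9)^3 = 2/729.
The series is valid for |w/d| < 1, i.e. |z − z₀| < |d|.
Radius of convergence: R = |6 − z₀| = |9| = 9 (distance from z₀ to the singularity z = 6).

c_0 = 1/81, c_1 = 2/729; R = 9.


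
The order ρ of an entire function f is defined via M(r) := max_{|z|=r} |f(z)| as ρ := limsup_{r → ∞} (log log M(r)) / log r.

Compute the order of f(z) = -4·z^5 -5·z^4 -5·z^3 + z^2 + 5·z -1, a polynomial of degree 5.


|f(z)| ≤ Σ|c_k|·r^k = O(r^5) as r → ∞. Polynomial growth is O(e^{r^ε}) for every ε > 0 (since r^5/e^{r^ε} → 0), so ρ ≤ ε for all ε > 0, i.e. ρ = 0. Every nonconstant polynomial has order 0.
Therefore ρ = 0.

Order ρ = 0.


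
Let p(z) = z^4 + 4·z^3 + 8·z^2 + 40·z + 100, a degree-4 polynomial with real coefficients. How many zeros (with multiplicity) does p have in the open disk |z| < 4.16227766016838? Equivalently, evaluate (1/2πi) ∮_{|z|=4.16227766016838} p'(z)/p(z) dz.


The zeros of p are: (1 + 3i), (1 - 3i), (-3 + 1i), (-3 - 1i).
Their magnitudes are: 3.162, 3.162, 3.162, 3.162.
Zeros with |z| < R = 4.16227766016838: (1 + 3i), (1 - 3i), (-3 + 1i), (-3 - 1i).
Count = 4.
By the argument principle, (1/2πi) ∮_{|z|=R} p'(z)/p(z) dz equals exactly this count.

Number of zeros inside |z| < 4.16227766016838: 4.


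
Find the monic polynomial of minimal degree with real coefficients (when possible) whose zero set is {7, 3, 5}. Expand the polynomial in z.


The polynomial is p(z) = ∏_{α ∈ S} (z − α), where S = {7, 3, 5}.
Expanding the product yields: p(z) = z^3 -15·z^2 + 71·z -105.
The resulting polynomial has degree 3 and real coefficients as required.

p(z) = z^3 -15·z^2 + 71·z -105.


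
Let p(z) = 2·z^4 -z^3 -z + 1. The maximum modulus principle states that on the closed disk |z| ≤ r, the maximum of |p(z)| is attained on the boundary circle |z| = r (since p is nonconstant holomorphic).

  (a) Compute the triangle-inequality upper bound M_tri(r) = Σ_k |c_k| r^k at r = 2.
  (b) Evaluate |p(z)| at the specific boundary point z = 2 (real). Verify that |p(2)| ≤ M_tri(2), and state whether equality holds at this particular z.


Coefficients: c_0 = 1, c_1 = -1, c_2 = 0, c_3 = -1, c_4 = 2. Radius r = 2.
Part (a). Triangle bound: M_tri(r) = Σ_k |c_k| r^k
  = |1|·2^0 + |-1|·2^1 + |0|·2^2 + |-1|·2^3 + |2|·2^4
  = 1 + 2 + 0 + 8 + 32 = 43.
This bounds M(r) := max_{|z|=r} |p(z)| from above; equality holds iff all terms c_k z^k can be made to align in phase at a single z on |z|=r.
Part (b). At z = 2 (real, on the circle |z| = r):
  p(2) = (1)·2^0 + (-1)·2^1 + (0)·2^2 + (-1)·2^3 + (2)·2^4 = 23.
  |p(2)| = 23.
Check: |p(2)| = 23 ≤ 43 = M_tri(2). ✓ Equality does not hold at z = 2 (the coefficients have mixed signs, so the terms do not all align in phase there).

M_tri(2) = 43; |p(2)| = 23; equality at z=2: no.


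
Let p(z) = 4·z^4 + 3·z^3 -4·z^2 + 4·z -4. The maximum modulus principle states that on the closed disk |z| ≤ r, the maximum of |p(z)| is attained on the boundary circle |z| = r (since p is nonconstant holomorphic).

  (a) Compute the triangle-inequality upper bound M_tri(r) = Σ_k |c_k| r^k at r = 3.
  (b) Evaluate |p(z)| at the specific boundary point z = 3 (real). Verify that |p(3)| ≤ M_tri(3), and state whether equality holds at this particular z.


Coefficients: c_0 = -4, c_1 = 4, c_2 = -4, c_3 = 3, c_4 = 4. Radius r = 3.
Part (a). Triangle bound: M_tri(r) = Σ_k |c_k| r^k
  = |-4|·3^0 + |4|·3^1 + |-4|·3^2 + |3|·3^3 + |4|·3^4
  = 4 + 12 + 36 + 81 + 324 = 457.
This bounds M(r) := max_{|z|=r} |p(z)| from above; equality holds iff all terms c_k z^k can be made to align in phase at a single z on |z|=r.
Part (b). At z = 3 (real, on the circle |z| = r):
  p(3) = (-4)·3^0 + (4)·3^1 + (-4)·3^2 + (3)·3^3 + (4)·3^4 = 377.
  |p(3)| = 377.
Check: |p(3)| = 377 ≤ 457 = M_tri(3). ✓ Equality does not hold at z = 3 (the coefficients have mixed signs, so the terms do not all align in phase there).

M_tri(3) = 457; |p(3)| = 377; equality at z=3: no.


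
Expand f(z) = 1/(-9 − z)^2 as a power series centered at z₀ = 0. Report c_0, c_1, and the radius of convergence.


Let w = z − z₀, so z = z₀ + w.
Then -9 − z = -9 − (z₀ + w) = (-9 − z₀) − w = -9 − w.
f(z) = 1/(-9 − w)^2 = (1/(-9)^2) · (1 − w/(-9))^{−2}.
By the binomial series (1−u)^{−2} = Σ_{n≥0} C(n+1, 1) u^n for |u|<1, with u = w/(-9):
  c_n = C(n+1, 1) / (-9)^(n+2).
  c_0 = 1/(-9)^2 = 1/81.
  c_1 = 2/(-9)^3 = -2/729.
The series is valid for |w/d| < 1, i.e. |z − z₀| < |d|.
Radius of convergence: R = |-9 − z₀| = |-9| = 9 (distance from z₀ to the singularity z = -9).

c_0 = 1/81, c_1 = -2/729; R = 9.


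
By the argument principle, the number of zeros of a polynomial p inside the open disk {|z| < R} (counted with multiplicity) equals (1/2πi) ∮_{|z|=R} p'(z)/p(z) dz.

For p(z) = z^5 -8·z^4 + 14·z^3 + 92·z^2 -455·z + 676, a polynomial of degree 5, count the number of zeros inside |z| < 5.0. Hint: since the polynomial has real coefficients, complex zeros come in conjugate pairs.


The zeros of p are: (3 + 2i), (3 - 2i), (3 + 2i), (3 - 2i), -4.
Their magnitudes are: 3.606, 3.606, 3.606, 3.606, 4.
Zeros with |z| < R = 5.0: (3 + 2i), (3 - 2i), (3 + 2i), (3 - 2i), -4.
Count = 5.
By the argument principle, (1/2πi) ∮_{|z|=R} p'(z)/p(z) dz equals exactly this count.

Number of zeros inside |z| < 5.0: 5.


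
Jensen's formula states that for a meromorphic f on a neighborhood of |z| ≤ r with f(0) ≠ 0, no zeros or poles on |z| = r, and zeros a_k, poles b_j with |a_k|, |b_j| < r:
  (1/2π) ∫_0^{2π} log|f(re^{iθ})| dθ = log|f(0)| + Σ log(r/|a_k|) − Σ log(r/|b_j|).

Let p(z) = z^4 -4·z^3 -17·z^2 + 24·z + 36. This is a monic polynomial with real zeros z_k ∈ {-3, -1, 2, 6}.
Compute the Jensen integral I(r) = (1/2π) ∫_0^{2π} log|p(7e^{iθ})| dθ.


Zeros: -3, -1, 2, 6; r = 7.
Inside |z| < r: -3, -1, 2, 6. Outside (|z| ≥ r): ∅.
p(0) = 36, so log|p(0)| = log(36) = 3.5835.
Apply Jensen: I(r) = log|p(0)| + Σ_k log(r/|z_k|), summed over zeros inside |z| < r.
  log(r/|z_k|) for z_k = -3: log(7/3) = 0.8473
  log(r/|z_k|) for z_k = -1: log(7/1) = 1.9459
  log(r/|z_k|) for z_k = 2: log(7/2) = 1.2528
  log(r/|z_k|) for z_k = 6: log(7/6) = 0.1542
Sum over inside zeros: 4.2001.
I(r) = log|p(0)| + (inside sum) = 3.5835 + 4.2001 = 7.7836.
Closed form (all zeros inside, monic): I(r) = n·log(r) = 4·log(7) = 7.7836. ✓

I(r) ≈ 7.7836.


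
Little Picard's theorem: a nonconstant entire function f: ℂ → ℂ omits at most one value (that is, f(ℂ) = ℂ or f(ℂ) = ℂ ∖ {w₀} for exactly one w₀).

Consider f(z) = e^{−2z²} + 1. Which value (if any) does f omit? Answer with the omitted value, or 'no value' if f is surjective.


Little Picard bounds the complement of f(ℂ) to at most one point.
The exponent g(z) = −2z² is a nonconstant polynomial, hence surjective onto ℂ. So e^{g(z)} takes every value in {e^w : w ∈ ℂ} = ℂ ∖ {0}. Adding 1 shifts the range to ℂ ∖ {1}. f omits exactly 1.

Omitted value: 1.


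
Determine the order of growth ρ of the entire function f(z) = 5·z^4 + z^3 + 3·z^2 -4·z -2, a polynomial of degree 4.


|f(z)| ≤ Σ|c_k|·r^k = O(r^4) as r → ∞. Polynomial growth is O(e^{r^ε}) for every ε > 0 (since r^4/e^{r^ε} → 0), so ρ ≤ ε for all ε > 0, i.e. ρ = 0. Every nonconstant polynomial has order 0.
Therefore ρ = 0.

Order ρ = 0.


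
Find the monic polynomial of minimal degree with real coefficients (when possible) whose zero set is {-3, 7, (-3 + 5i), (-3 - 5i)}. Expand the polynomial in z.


The polynomial is p(z) = ∏_{α ∈ S} (z − α), where S = {-3, 7, (-3 + 5i), (-3 - 5i)}.
Expanding the product yields: p(z) = z^4 + 2·z^3 -11·z^2 -262·z -714.
Note conjugate pairs combine to real quadratics: (z − (-3+5i))(z − (-3−5i)) = z² + 6z + 34.
The resulting polynomial has degree 4 and real coefficients as required.

p(z) = z^4 + 2·z^3 -11·z^2 -262·z -714.


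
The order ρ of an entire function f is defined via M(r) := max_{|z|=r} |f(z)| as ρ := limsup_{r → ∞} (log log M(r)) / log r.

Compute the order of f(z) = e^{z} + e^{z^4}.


Each summand is entire of order 1 and 4 respectively (as in the single-exponential case). The order of a sum is at most the max of the orders, so ρ ≤ 4. For the lower bound: on |z|=r choose arg z so that 1z^4 is real positive; then |e^{1z^4}| = e^{1r^4} while |e^{1z}| ≤ e^{1r^1} = o(e^{1r^4}). So |f| ≥ e^{1r^4}(1 − o(1)) and ρ ≥ 4. Hence ρ = max(1, 4) = 4.
Therefore ρ = 4.

Order ρ = 4.


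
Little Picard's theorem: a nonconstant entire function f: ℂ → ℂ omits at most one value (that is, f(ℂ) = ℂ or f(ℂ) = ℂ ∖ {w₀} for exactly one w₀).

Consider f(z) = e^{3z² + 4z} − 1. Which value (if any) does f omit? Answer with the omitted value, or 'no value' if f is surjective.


Little Picard bounds the complement of f(ℂ) to at most one point.
The exponent g(z) = 3z² + 4z is a nonconstant polynomial, hence surjective onto ℂ. So e^{g(z)} takes every value in {e^w : w ∈ ℂ} = ℂ ∖ {0}. Adding -1 shifts the range to ℂ ∖ {-1}. f omits exactly -1.

Omitted value: -1.


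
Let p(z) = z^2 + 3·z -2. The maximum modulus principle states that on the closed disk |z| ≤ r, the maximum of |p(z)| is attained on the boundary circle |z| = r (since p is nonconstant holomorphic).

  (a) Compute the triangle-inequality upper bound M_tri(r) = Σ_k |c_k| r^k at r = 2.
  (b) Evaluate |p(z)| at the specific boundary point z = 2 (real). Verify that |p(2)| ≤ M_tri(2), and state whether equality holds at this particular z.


Coefficients: c_0 = -2, c_1 = 3, c_2 = 1. Radius r = 2.
Part (a). Triangle bound: M_tri(r) = Σ_k |c_k| r^k
  = |-2|·2^0 + |3|·2^1 + |1|·2^2
  = 2 + 6 + 4 = 12.
This bounds M(r) := max_{|z|=r} |p(z)| from above; equality holds iff all terms c_k z^k can be made to align in phase at a single z on |z|=r.
Part (b). At z = 2 (real, on the circle |z| = r):
  p(2) = (-2)·2^0 + (3)·2^1 + (1)·2^2 = 8.
  |p(2)| = 8.
Check: |p(2)| = 8 ≤ 12 = M_tri(2). ✓ Equality does not hold at z = 2 (the coefficients have mixed signs, so the terms do not all align in phase there).

M_tri(2) = 12; |p(2)| = 8; equality at z=2: no.


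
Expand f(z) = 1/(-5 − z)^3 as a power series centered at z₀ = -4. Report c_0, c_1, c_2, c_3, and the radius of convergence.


Let w = z − z₀, so z = z₀ + w.
Then -5 − z = -5 − (z₀ + w) = (-5 − z₀) − w = -1 − w.
f(z) = 1/(-1 − w)^3 = (1/(-1)^3) · (1 − w/(-1))^{−3}.
By the binomial series (1−u)^{−3} = Σ_{n≥0} C(n+2, 2) u^n for |u|<1, with u = w/(-1):
  c_n = C(n+2, 2) / (-1)^(n+3).
  c_0 = 1/(-1)^3 = -1.
  c_1 = 3/(-1)^4 = 3.
  c_2 = 6/(-1)^5 = -6.
  c_3 = 10/(-1)^6 = 10.
The series is valid for |w/d| < 1, i.e. |z − z₀| < |d|.
Radius of convergence: R = |-5 − z₀| = |-1| = 1 (distance from z₀ to the singularity z = -5).

c_0 = -1, c_1 = 3, c_2 = -6, c_3 = 10; R = 1.


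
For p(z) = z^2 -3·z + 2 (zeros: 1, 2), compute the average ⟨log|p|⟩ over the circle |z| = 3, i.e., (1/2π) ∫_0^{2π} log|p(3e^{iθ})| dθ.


Zeros: 1, 2; r = 3.
Inside |z| < r: 1, 2. Outside (|z| ≥ r): ∅.
p(0) = 2, so log|p(0)| = log(2) = 0.6931.
Apply Jensen: I(r) = log|p(0)| + Σ_k log(r/|z_k|), summed over zeros inside |z| < r.
  log(r/|z_k|) for z_k = 1: log(3/1) = 1.0986
  log(r/|z_k|) for z_k = 2: log(3/2) = 0.4055
Sum over inside zeros: 1.5041.
I(r) = log|p(0)| + (inside sum) = 0.6931 + 1.5041 = 2.1972.
Closed form (all zeros inside, monic): I(r) = n·log(r) = 2·log(3) = 2.1972. ✓

I(r) ≈ 2.1972.


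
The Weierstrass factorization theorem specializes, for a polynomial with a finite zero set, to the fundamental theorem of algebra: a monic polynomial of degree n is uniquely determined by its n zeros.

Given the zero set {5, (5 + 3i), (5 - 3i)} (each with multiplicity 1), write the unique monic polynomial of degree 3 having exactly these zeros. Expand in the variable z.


The polynomial is p(z) = ∏_{α ∈ S} (z − α), where S = {5, (5 + 3i), (5 - 3i)}.
Expanding the product yields: p(z) = z^3 -15·z^2 + 84·z -170.
Note conjugate pairs combine to real quadratics: (z − (5+3i))(z − (5−3i)) = z² − 10z + 34.
The resulting polynomial has degree 3 and real coefficients as required.

p(z) = z^3 -15·z^2 + 84·z -170.


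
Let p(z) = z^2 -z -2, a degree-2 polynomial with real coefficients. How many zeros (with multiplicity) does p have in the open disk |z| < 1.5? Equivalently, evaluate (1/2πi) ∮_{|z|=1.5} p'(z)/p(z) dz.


The zeros of p are: 2, -1.
Their magnitudes are: 2, 1.
Zeros with |z| < R = 1.5: -1.
Count = 1.
By the argument principle, (1/2πi) ∮_{|z|=R} p'(z)/p(z) dz equals exactly this count.

Number of zeros inside |z| < 1.5: 1.


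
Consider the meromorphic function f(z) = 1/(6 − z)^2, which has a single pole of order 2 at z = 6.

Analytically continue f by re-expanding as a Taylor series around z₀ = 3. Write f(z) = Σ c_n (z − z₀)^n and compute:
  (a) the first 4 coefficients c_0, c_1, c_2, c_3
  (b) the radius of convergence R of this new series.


Let w = z − z₀, so z = z₀ + w.
Then 6 − z = 6 − (z₀ + w) = (6 − z₀) − w = 3 − w.
f(z) = 1/(3 − w)^2 = (1/(3)^2) · (1 − w/(3))^{−2}.
By the binomial series (1−u)^{−2} = Σ_{n≥0} C(n+1, 1) u^n for |u|<1, with u = w/(3):
  c_n = C(n+1, 1) / (3)^(n+2).
  c_0 = 1/(3)^2 = 1/9.
  c_1 = 2/(3)^3 = 2/27.
  c_2 = 3/(3)^4 = 1/27.
  c_3 = 4/(3)^5 = 4/243.
The series is valid for |w/d| < 1, i.e. |z − z₀| < |d|.
Radius of convergence: R = |6 − z₀| = |3| = 3 (distance from z₀ to the singularity z = 6).

c_0 = 1/9, c_1 = 2/27, c_2 = 1/27, c_3 = 4/243; R = 3.


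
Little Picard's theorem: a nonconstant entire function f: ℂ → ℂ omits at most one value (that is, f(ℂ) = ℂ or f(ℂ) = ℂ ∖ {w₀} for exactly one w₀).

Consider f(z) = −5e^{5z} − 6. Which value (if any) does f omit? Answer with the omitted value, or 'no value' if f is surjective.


Little Picard bounds the complement of f(ℂ) to at most one point.
e^{5z} is never zero on ℂ, so -5·e^{5z} takes every value in ℂ ∖ {0}. Adding -6 shifts the range to ℂ ∖ {-6}. Thus f omits exactly the value -6.

Omitted value: -6.


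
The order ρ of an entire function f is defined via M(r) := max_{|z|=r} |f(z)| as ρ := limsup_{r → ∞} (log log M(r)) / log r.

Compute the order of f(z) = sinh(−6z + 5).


sinh(w) is a linear combination of e^{iw} and e^{−iw} (or e^w, e^{−w} in the hyperbolic case), so |sinh(w)| ≤ e^{|w|}. With w = −6z + 5, |w| ≤ 6|z| + 5 = 6r + 5 on |z| = r, giving M(r) ≤ e^{6r + 5}, so ρ ≤ 1. On a suitable ray (z = it for sin/cos; z = t for sinh/cosh, t real → ∞), |sinh(−6z + 5)| grows like e^{6|t|}/2, so ρ ≥ 1. Hence ρ = 1.
Therefore ρ = 1.

Order ρ = 1.


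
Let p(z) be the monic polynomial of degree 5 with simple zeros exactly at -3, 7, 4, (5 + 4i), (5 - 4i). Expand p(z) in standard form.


The polynomial is p(z) = ∏_{α ∈ S} (z − α), where S = {-3, 7, 4, (5 + 4i), (5 - 4i)}.
Expanding the product yields: p(z) = z^5 -18·z^4 + 116·z^3 -194·z^2 -1045·z + 3444.
Note conjugate pairs combine to real quadratics: (z − (5+4i))(z − (5−4i)) = z² − 10z + 41.
The resulting polynomial has degree 5 and real coefficients as required.

p(z) = z^5 -18·z^4 + 116·z^3 -194·z^2 -1045·z + 3444.


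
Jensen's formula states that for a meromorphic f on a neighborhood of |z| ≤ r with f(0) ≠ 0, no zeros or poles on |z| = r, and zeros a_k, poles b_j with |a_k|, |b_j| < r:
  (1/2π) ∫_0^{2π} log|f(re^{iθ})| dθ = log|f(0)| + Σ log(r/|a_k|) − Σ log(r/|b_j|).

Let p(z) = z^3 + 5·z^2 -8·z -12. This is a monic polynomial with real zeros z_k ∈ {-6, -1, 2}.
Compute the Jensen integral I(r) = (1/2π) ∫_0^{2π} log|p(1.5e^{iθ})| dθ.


Zeros: -6, -1, 2; r = 1.5.
Inside |z| < r: -1. Outside (|z| ≥ r): -6, 2.
p(0) = -12, so log|p(0)| = log(12) = 2.4849.
Apply Jensen: I(r) = log|p(0)| + Σ_k log(r/|z_k|), summed over zeros inside |z| < r.
  log(r/|z_k|) for z_k = -1: log(1.5/1) = 0.4055
  Outside zeros (-6, 2) contribute nothing to the Jensen sum.
Sum over inside zeros: 0.4055.
I(r) = log|p(0)| + (inside sum) = 2.4849 + 0.4055 = 2.8904.
Note: since some zeros are outside |z| ≤ r, the simplified n·log(r) form does NOT apply — only the inside zeros contribute.

I(r) ≈ 2.8904.


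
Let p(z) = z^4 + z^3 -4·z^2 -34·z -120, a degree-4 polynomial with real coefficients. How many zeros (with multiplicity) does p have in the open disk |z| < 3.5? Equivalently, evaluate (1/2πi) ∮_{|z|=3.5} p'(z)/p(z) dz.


The zeros of p are: (-1 + 3i), (-1 - 3i), 4, -3.
Their magnitudes are: 3.162, 3.162, 4, 3.
Zeros with |z| < R = 3.5: (-1 + 3i), (-1 - 3i), -3.
Count = 3.
By the argument principle, (1/2πi) ∮_{|z|=R} p'(z)/p(z) dz equals exactly this count.

Number of zeros inside |z| < 3.5: 3.


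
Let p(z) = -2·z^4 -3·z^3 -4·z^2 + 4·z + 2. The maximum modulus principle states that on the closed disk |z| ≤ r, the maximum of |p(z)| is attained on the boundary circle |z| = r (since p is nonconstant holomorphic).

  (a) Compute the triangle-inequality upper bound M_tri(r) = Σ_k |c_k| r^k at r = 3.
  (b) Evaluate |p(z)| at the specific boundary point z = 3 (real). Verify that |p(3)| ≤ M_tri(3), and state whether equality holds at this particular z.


Coefficients: c_0 = 2, c_1 = 4, c_2 = -4, c_3 = -3, c_4 = -2. Radius r = 3.
Part (a). Triangle bound: M_tri(r) = Σ_k |c_k| r^k
  = |2|·3^0 + |4|·3^1 + |-4|·3^2 + |-3|·3^3 + |-2|·3^4
  = 2 + 12 + 36 + 81 + 162 = 293.
This bounds M(r) := max_{|z|=r} |p(z)| from above; equality holds iff all terms c_k z^k can be made to align in phase at a single z on |z|=r.
Part (b). At z = 3 (real, on the circle |z| = r):
  p(3) = (2)·3^0 + (4)·3^1 + (-4)·3^2 + (-3)·3^3 + (-2)·3^4 = -265.
  |p(3)| = 265.
Check: |p(3)| = 265 ≤ 293 = M_tri(3). ✓ Equality does not hold at z = 3 (the coefficients have mixed signs, so the terms do not all align in phase there).

M_tri(3) = 293; |p(3)| = 265; equality at z=3: no.


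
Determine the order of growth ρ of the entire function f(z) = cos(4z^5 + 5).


Write cos(w) = (e^{iw} ± e^{−iw})/(2 or 2i), so |cos(w)| ≤ e^{|w|}. With w = 4z^5 + 5, |w| ≤ 4r^5 + 5 on |z|=r, giving M(r) ≤ e^{4r^5 + 5} and ρ ≤ 5. For the lower bound, choose z on |z|=r with 4z^5 purely imaginary of modulus 4r^5; then |cos(4z^5 + 5)| grows like e^{4r^5}/2, so ρ ≥ 5. Hence ρ = 5.
Therefore ρ = 5.

Order ρ = 5.


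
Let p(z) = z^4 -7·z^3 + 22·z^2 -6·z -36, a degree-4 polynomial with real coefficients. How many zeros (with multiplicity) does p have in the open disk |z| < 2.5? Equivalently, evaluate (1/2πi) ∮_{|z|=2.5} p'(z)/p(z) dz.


The zeros of p are: 2, -1, (3 + 3i), (3 - 3i).
Their magnitudes are: 2, 1, 4.243, 4.243.
Zeros with |z| < R = 2.5: 2, -1.
Count = 2.
By the argument principle, (1/2πi) ∮_{|z|=R} p'(z)/p(z) dz equals exactly this count.

Number of zeros inside |z| < 2.5: 2.


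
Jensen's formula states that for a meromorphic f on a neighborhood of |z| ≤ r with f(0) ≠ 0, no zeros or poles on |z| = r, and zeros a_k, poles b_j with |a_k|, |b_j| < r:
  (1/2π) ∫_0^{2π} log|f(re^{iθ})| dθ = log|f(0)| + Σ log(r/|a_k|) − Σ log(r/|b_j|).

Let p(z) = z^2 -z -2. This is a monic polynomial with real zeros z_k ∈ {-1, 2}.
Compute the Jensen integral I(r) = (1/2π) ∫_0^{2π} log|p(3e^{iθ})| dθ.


Zeros: -1, 2; r = 3.
Inside |z| < r: -1, 2. Outside (|z| ≥ r): ∅.
p(0) = -2, so log|p(0)| = log(2) = 0.6931.
Apply Jensen: I(r) = log|p(0)| + Σ_k log(r/|z_k|), summed over zeros inside |z| < r.
  log(r/|z_k|) for z_k = -1: log(3/1) = 1.0986
  log(r/|z_k|) for z_k = 2: log(3/2) = 0.4055
Sum over inside zeros: 1.5041.
I(r) = log|p(0)| + (inside sum) = 0.6931 + 1.5041 = 2.1972.
Closed form (all zeros inside, monic): I(r) = n·log(r) = 2·log(3) = 2.1972. ✓

I(r) ≈ 2.1972.


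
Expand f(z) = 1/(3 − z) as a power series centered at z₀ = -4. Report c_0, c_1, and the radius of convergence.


Let w = z − z₀, so z = z₀ + w.
Then 3 − z = 3 − (z₀ + w) = (3 − z₀) − w = 7 − w.
f(z) = 1/(7 − w) = (1/(7)) · 1/(1 − w/(7)) = Σ_{n≥0} w^n / (7)^(n+1).
So c_n = 1/(7)^(n+1):
  c_0 = 1/(7)^1 = 1/7.
  c_1 = 1/(7)^2 = 1/49.
The series is valid for |w/d| < 1, i.e. |z − z₀| < |d|.
Radius of convergence: R = |3 − z₀| = |7| = 7 (distance from z₀ to the singularity z = 3).

c_0 = 1/7, c_1 = 1/49; R = 7.


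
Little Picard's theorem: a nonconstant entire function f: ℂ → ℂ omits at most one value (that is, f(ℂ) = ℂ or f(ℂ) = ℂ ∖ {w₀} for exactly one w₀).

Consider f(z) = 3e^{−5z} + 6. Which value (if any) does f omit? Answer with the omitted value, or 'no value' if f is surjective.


Little Picard bounds the complement of f(ℂ) to at most one point.
e^{−5z} is never zero on ℂ, so 3·e^{−5z} takes every value in ℂ ∖ {0}. Adding 6 shifts the range to ℂ ∖ {6}. Thus f omits exactly the value 6.

Omitted value: 6.


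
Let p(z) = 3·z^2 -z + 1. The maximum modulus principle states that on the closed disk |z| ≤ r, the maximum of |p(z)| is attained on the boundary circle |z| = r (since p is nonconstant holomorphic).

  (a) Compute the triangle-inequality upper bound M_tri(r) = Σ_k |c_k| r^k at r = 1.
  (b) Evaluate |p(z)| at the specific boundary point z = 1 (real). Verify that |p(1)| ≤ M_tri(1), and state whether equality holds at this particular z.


Coefficients: c_0 = 1, c_1 = -1, c_2 = 3. Radius r = 1.
Part (a). Triangle bound: M_tri(r) = Σ_k |c_k| r^k
  = |1|·1^0 + |-1|·1^1 + |3|·1^2
  = 1 + 1 + 3 = 5.
This bounds M(r) := max_{|z|=r} |p(z)| from above; equality holds iff all terms c_k z^k can be made to align in phase at a single z on |z|=r.
Part (b). At z = 1 (real, on the circle |z| = r):
  p(1) = (1)·1^0 + (-1)·1^1 + (3)·1^2 = 3.
  |p(1)| = 3.
Check: |p(1)| = 3 ≤ 5 = M_tri(1). ✓ Equality does not hold at z = 1 (the coefficients have mixed signs, so the terms do not all align in phase there).

M_tri(1) = 5; |p(1)| = 3; equality at z=1: no.


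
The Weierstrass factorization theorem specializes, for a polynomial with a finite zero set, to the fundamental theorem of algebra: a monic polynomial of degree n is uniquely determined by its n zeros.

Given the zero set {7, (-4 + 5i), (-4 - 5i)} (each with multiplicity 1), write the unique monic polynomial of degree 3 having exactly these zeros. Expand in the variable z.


The polynomial is p(z) = ∏_{α ∈ S} (z − α), where S = {7, (-4 + 5i), (-4 - 5i)}.
Expanding the product yields: p(z) = z^3 + z^2 -15·z -287.
Note conjugate pairs combine to real quadratics: (z − (-4+5i))(z − (-4−5i)) = z² + 8z + 41.
The resulting polynomial has degree 3 and real coefficients as required.

p(z) = z^3 + z^2 -15·z -287.


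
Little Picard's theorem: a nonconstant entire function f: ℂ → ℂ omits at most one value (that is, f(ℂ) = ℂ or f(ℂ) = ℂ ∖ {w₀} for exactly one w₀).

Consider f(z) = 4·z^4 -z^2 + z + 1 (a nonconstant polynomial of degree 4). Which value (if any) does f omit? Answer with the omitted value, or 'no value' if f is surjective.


Little Picard bounds the complement of f(ℂ) to at most one point.
For every w ∈ ℂ, the equation p(z) − w = 0 is a nonconstant polynomial in z and hence has at least one root by the fundamental theorem of algebra. So p is surjective onto ℂ, omitting no value.

Omitted value: no value.
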